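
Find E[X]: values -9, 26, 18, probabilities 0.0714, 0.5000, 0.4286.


E[X] = -9*0.0714 + 26*0.5000 + 18*0.4286
= -0.6426 + 13.0000 + 7.7148
= 20.0722

E[X] = 20.0722


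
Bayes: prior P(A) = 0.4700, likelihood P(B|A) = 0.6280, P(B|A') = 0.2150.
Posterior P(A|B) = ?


P(B) = P(B|A)*P(A) + P(B|A')*P(A')
= 0.6280*0.4700 + 0.2150*0.5300
= 0.295160 + 0.113950 = 0.409110
P(A|B) = 0.295160/0.409110 = 0.7215

P(A|B) = 0.7215


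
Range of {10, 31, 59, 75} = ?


Max = 75, Min = 10
Range = 75 - 10 = 65

Range = 65


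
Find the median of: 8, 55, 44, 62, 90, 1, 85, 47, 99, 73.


Sorted: 1, 8, 44, 47, 55, 62, 73, 85, 90, 99
n = 10 (even)
Middle values: 55 and 62
Median = (55+62)/2 = 58.5000

Median = 58.5000


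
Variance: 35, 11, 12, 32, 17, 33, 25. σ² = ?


Mean = 23.5714
Squared deviations: 130.6122, 158.0408, 133.8980, 71.0408, 43.1837, 88.8980, 2.0408
Sum = 627.7143
Variance = 627.7143/7 = 89.6735

Variance = 89.6735


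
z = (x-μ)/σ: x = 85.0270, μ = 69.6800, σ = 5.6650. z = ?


z = (85.0270 - 69.6800)/5.6650
= 15.3470/5.6650
= 2.7091

z = 2.7091


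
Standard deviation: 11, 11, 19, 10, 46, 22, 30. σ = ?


Mean = 21.2857
Variance = 147.3469
SD = sqrt(147.3469) = 12.1387

SD = 12.1387


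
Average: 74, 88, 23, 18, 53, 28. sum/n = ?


Sum = 74 + 88 + 23 + 18 + 53 + 28 = 284
n = 6
Mean = 284/6 = 47.3333

Mean = 47.3333


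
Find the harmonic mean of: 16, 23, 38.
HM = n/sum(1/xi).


Sum of reciprocals = 1/16 + 1/23 + 1/38 = 0.132294
HM = 3/0.132294 = 22.6768

HM = 22.6768


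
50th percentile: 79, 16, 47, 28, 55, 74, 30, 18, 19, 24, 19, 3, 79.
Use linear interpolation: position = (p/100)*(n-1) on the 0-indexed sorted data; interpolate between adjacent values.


Sorted: 3, 16, 18, 19, 19, 24, 28, 30, 47, 55, 74, 79, 79
n = 13
Index = 50/100 * 12 = 6.0000
Lower = data[6] = 28, Upper = data[7] = 30
P50 = 28 + 0*(2) = 28.0000

P50 = 28.0000


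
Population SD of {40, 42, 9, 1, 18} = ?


Mean = 22.0000
Variance = 270.0000
SD = sqrt(270.0000) = 16.4317

SD = 16.4317


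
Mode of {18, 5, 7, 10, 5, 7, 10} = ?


Frequencies: 5:2, 7:2, 10:2, 18:1
Max frequency = 2
Mode = 5, 7, 10

Mode = 5, 7, 10


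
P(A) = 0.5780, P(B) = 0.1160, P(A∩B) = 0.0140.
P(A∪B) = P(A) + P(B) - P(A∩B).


P(A∪B) = 0.5780 + 0.1160 - 0.0140
= 0.6940 - 0.0140
= 0.6800

P(A∪B) = 0.6800


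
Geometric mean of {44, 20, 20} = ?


Product = 44 × 20 × 20 = 17600
GM = 17600^(1/3) = 26.0118

GM = 26.0118


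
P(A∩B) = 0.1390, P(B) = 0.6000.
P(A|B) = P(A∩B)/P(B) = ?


P(A|B) = 0.1390/0.6000 = 0.2317

P(A|B) = 0.2317


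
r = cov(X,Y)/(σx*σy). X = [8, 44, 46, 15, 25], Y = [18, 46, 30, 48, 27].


Mean X = 27.6000, Mean Y = 33.8000
SD X = 15.213152, SD Y = 11.496086
Cov = 55.720000
r = 55.720000/(15.213152*11.496086) = 0.3186

r = 0.3186


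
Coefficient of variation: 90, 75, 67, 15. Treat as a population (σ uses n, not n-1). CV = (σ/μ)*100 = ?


Mean = 61.7500
SD = 28.2257
CV = (28.2257/61.7500)*100 = 45.7096%

CV = 45.7096%


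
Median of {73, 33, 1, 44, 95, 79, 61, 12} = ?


Sorted: 1, 12, 33, 44, 61, 73, 79, 95
n = 8 (even)
Middle values: 44 and 61
Median = (44+61)/2 = 52.5000

Median = 52.5000


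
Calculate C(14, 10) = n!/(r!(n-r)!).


C(14,10) = 14!/(10! × 4!)
= 87178291200/(3628800 × 24)
= 1001

C(14,10) = 1001


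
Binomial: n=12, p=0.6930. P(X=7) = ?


C(12,7) = 792
p^7 = 0.076760
(1-p)^5 = 0.002727
P = 792 * 0.076760 * 0.002727 = 0.1658

P(X=7) = 0.1658


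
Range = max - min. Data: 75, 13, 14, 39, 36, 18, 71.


Max = 75, Min = 13
Range = 75 - 13 = 62

Range = 62


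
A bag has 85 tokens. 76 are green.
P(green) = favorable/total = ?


P = 76/85 = 0.8941

P = 0.8941


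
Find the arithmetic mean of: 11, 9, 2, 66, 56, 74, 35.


Sum = 11 + 9 + 2 + 66 + 56 + 74 + 35 = 253
n = 7
Mean = 253/7 = 36.1429

Mean = 36.1429


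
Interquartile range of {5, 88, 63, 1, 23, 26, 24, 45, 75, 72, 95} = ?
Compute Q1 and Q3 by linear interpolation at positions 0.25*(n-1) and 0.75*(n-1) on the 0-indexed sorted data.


Sorted: 1, 5, 23, 24, 26, 45, 63, 72, 75, 88, 95
Q1 (25th %ile) = 23.5000
Q3 (75th %ile) = 73.5000
IQR = 73.5000 - 23.5000 = 50.0000

IQR = 50.0000


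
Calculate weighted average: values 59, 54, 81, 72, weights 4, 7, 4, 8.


Numerator = 59*4 + 54*7 + 81*4 + 72*8 = 1514
Denominator = 4 + 7 + 4 + 8 = 23
WM = 1514/23 = 65.8261

WM = 65.8261


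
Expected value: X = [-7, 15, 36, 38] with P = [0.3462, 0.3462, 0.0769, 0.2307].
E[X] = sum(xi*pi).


E[X] = -7*0.3462 + 15*0.3462 + 36*0.0769 + 38*0.2307
= -2.4234 + 5.1930 + 2.7684 + 8.7666
= 14.3046

E[X] = 14.3046


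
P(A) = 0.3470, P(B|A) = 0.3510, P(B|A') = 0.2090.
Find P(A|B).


P(B) = P(B|A)*P(A) + P(B|A')*P(A')
= 0.3510*0.3470 + 0.2090*0.6530
= 0.121797 + 0.136477 = 0.258274
P(A|B) = 0.121797/0.258274 = 0.4716

P(A|B) = 0.4716


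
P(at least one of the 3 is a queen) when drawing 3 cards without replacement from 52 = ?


P(at least one) = 1 - P(none)
P(none) = (48/52) × (47/51) × (46/50) = 0.782624
P(at least one) = 1 - 0.782624 = 0.2174

P = 0.2174


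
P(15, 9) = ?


P(15,9) = 15!/6!
= 1307674368000/720
= 1816214400

P(15,9) = 1816214400


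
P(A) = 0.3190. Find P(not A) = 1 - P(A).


P(not A) = 1 - 0.3190 = 0.6810

P(not A) = 0.6810


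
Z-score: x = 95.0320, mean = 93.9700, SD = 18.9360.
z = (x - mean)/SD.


z = (95.0320 - 93.9700)/18.9360
= 1.0620/18.9360
= 0.0561

z = 0.0561


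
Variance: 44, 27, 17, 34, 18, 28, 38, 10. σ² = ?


Mean = 27.0000
Squared deviations: 289.0000, 0, 100.0000, 49.0000, 81.0000, 1.0000, 121.0000, 289.0000
Sum = 930.0000
Variance = 930.0000/8 = 116.2500

Variance = 116.2500


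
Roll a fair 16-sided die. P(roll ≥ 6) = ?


Favorable outcomes (roll ≥ 6): 11
Total outcomes = 16
P = 11/16 = 0.6875

P = 0.6875


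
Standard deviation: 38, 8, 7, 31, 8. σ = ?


Mean = 18.4000
Variance = 177.8400
SD = sqrt(177.8400) = 13.3357

SD = 13.3357


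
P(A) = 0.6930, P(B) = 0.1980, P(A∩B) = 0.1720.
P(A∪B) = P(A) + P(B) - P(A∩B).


P(A∪B) = 0.6930 + 0.1980 - 0.1720
= 0.8910 - 0.1720
= 0.7190

P(A∪B) = 0.7190


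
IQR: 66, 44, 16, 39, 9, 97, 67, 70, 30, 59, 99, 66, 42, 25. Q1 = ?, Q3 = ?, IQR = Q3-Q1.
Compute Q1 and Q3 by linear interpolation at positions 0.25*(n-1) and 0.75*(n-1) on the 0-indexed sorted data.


Sorted: 9, 16, 25, 30, 39, 42, 44, 59, 66, 66, 67, 70, 97, 99
Q1 (25th %ile) = 32.2500
Q3 (75th %ile) = 66.7500
IQR = 66.7500 - 32.2500 = 34.5000

IQR = 34.5000


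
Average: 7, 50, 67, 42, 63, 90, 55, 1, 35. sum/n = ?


Sum = 7 + 50 + 67 + 42 + 63 + 90 + 55 + 1 + 35 = 410
n = 9
Mean = 410/9 = 45.5556

Mean = 45.5556


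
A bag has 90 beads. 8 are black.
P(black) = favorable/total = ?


P = 8/90 = 0.0889

P = 0.0889


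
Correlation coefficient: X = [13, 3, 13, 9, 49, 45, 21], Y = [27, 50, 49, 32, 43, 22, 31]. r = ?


Mean X = 21.8571, Mean Y = 36.2857
SD X = 16.694127, SD Y = 10.222025
Cov = -53.959184
r = -53.959184/(16.694127*10.222025) = -0.3162

r = -0.3162


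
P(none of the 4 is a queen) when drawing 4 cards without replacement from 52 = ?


P(no queens) = (48/52) × (47/51) × (46/50) × (45/49)
= 0.7187

P = 0.7187


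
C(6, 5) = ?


C(6,5) = 6!/(5! × 1!)
= 720/(120 × 1)
= 6

C(6,5) = 6


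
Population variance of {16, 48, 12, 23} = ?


Mean = 24.7500
Squared deviations: 76.5625, 540.5625, 162.5625, 3.0625
Sum = 782.7500
Variance = 782.7500/4 = 195.6875

Variance = 195.6875


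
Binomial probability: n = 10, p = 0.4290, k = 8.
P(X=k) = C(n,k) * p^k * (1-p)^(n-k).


C(10,8) = 45
p^8 = 0.001147
(1-p)^2 = 0.326041
P = 45 * 0.001147 * 0.326041 = 0.0168

P(X=8) = 0.0168


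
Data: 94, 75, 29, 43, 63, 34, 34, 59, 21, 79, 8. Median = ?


Sorted: 8, 21, 29, 34, 34, 43, 59, 63, 75, 79, 94
n = 11 (odd)
Middle value = 43

Median = 43


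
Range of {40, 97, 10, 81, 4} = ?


Max = 97, Min = 4
Range = 97 - 4 = 93

Range = 93


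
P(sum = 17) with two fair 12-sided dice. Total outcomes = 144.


Total outcomes = 12×12 = 144
Favorable (sum = 17): 8
P = 8/144 = 0.0556

P = 0.0556


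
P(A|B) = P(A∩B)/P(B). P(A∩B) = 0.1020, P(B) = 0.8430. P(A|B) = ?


P(A|B) = 0.1020/0.8430 = 0.1210

P(A|B) = 0.1210


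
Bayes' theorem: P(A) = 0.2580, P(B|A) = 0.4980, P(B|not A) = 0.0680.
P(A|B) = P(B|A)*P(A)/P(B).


P(B) = P(B|A)*P(A) + P(B|A')*P(A')
= 0.4980*0.2580 + 0.0680*0.7420
= 0.128484 + 0.050456 = 0.178940
P(A|B) = 0.128484/0.178940 = 0.7180

P(A|B) = 0.7180


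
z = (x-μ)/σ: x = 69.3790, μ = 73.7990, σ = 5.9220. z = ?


z = (69.3790 - 73.7990)/5.9220
= -4.4200/5.9220
= -0.7464

z = -0.7464


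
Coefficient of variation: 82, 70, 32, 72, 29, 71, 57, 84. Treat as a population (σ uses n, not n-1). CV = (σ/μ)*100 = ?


Mean = 62.1250
SD = 19.8207
CV = (19.8207/62.1250)*100 = 31.9045%

CV = 31.9045%


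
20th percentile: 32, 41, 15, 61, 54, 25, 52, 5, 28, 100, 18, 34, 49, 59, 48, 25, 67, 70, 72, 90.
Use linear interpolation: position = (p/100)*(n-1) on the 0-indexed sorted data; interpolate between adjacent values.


Sorted: 5, 15, 18, 25, 25, 28, 32, 34, 41, 48, 49, 52, 54, 59, 61, 67, 70, 72, 90, 100
n = 20
Index = 20/100 * 19 = 3.8000
Lower = data[3] = 25, Upper = data[4] = 25
P20 = 25 + 0.8000*(0) = 25.0000

P20 = 25.0000


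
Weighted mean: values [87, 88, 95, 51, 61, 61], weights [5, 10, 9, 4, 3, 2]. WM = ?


Numerator = 87*5 + 88*10 + 95*9 + 51*4 + 61*3 + 61*2 = 2679
Denominator = 5 + 10 + 9 + 4 + 3 + 2 = 33
WM = 2679/33 = 81.1818

WM = 81.1818


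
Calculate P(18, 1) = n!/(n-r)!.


P(18,1) = 18!/17!
= 6402373705728000/355687428096000
= 18

P(18,1) = 18


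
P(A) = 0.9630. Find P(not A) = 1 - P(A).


P(not A) = 1 - 0.9630 = 0.0370

P(not A) = 0.0370


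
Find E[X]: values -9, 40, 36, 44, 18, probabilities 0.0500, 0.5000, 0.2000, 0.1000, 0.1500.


E[X] = -9*0.0500 + 40*0.5000 + 36*0.2000 + 44*0.1000 + 18*0.1500
= -0.4500 + 20.0000 + 7.2000 + 4.4000 + 2.7000
= 33.8500

E[X] = 33.8500


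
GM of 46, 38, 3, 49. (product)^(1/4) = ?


Product = 46 × 38 × 3 × 49 = 256956
GM = 256956^(1/4) = 22.5146

GM = 22.5146


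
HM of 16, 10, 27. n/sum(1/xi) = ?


Sum of reciprocals = 1/16 + 1/10 + 1/27 = 0.199537
HM = 3/0.199537 = 15.0348

HM = 15.0348


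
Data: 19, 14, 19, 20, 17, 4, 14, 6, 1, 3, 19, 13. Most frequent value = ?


Frequencies: 1:1, 3:1, 4:1, 6:1, 13:1, 14:2, 17:1, 19:3, 20:1
Max frequency = 3
Mode = 19

Mode = 19


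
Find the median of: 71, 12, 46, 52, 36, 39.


Sorted: 12, 36, 39, 46, 52, 71
n = 6 (even)
Middle values: 39 and 46
Median = (39+46)/2 = 42.5000

Median = 42.5000


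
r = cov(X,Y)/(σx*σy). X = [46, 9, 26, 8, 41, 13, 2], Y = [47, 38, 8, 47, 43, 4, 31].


Mean X = 20.7143, Mean Y = 31.1429
SD X = 15.979579, SD Y = 16.745392
Cov = 64.183673
r = 64.183673/(15.979579*16.745392) = 0.2399

r = 0.2399


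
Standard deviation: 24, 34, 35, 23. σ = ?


Mean = 29.0000
Variance = 30.5000
SD = sqrt(30.5000) = 5.5227

SD = 5.5227


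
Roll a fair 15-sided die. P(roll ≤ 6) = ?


Favorable outcomes (roll ≤ 6): 6
Total outcomes = 15
P = 6/15 = 0.4000

P = 0.4000


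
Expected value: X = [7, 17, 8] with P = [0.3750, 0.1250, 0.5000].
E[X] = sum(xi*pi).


E[X] = 7*0.3750 + 17*0.1250 + 8*0.5000
= 2.6250 + 2.1250 + 4.0000
= 8.7500

E[X] = 8.7500


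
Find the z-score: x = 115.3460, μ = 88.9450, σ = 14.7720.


z = (115.3460 - 88.9450)/14.7720
= 26.4010/14.7720
= 1.7872

z = 1.7872


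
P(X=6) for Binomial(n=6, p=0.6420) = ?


C(6,6) = 1
p^6 = 0.070018
(1-p)^0 = 1.000000
P = 1 * 0.070018 * 1.000000 = 0.0700

P(X=6) = 0.0700


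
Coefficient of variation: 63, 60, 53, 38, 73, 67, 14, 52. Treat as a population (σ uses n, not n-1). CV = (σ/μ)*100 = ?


Mean = 52.5000
SD = 17.6423
CV = (17.6423/52.5000)*100 = 33.6043%

CV = 33.6043%


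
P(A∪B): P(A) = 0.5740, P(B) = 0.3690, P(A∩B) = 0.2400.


P(A∪B) = 0.5740 + 0.3690 - 0.2400
= 0.9430 - 0.2400
= 0.7030

P(A∪B) = 0.7030


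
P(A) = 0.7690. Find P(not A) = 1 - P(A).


P(not A) = 1 - 0.7690 = 0.2310

P(not A) = 0.2310


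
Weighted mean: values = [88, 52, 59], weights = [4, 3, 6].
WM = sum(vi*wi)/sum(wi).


Numerator = 88*4 + 52*3 + 59*6 = 862
Denominator = 4 + 3 + 6 = 13
WM = 862/13 = 66.3077

WM = 66.3077


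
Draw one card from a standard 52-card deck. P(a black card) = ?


26 black cards in 52 cards
P = 26/52 = 0.5000

P = 0.5000


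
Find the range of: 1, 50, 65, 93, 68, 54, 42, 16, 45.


Max = 93, Min = 1
Range = 93 - 1 = 92

Range = 92


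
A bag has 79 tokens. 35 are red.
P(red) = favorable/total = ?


P = 35/79 = 0.4430

P = 0.4430


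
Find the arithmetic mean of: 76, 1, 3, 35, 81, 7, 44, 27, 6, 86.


Sum = 76 + 1 + 3 + 35 + 81 + 7 + 44 + 27 + 6 + 86 = 366
n = 10
Mean = 366/10 = 36.6000

Mean = 36.6000


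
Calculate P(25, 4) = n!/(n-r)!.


P(25,4) = 25!/21!
= 15511210043330985984000000/51090942171709440000
= 303600

P(25,4) = 303600


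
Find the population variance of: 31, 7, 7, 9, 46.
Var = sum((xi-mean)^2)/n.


Mean = 20.0000
Squared deviations: 121.0000, 169.0000, 169.0000, 121.0000, 676.0000
Sum = 1256.0000
Variance = 1256.0000/5 = 251.2000

Variance = 251.2000


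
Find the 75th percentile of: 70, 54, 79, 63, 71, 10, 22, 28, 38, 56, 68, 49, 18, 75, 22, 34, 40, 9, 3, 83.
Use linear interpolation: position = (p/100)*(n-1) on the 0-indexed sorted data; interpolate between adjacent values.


Sorted: 3, 9, 10, 18, 22, 22, 28, 34, 38, 40, 49, 54, 56, 63, 68, 70, 71, 75, 79, 83
n = 20
Index = 75/100 * 19 = 14.2500
Lower = data[14] = 68, Upper = data[15] = 70
P75 = 68 + 0.2500*(2) = 68.5000

P75 = 68.5000


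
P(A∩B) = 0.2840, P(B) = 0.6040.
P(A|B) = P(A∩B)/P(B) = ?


P(A|B) = 0.2840/0.6040 = 0.4702

P(A|B) = 0.4702


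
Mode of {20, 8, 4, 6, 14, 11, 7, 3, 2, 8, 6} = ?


Frequencies: 2:1, 3:1, 4:1, 6:2, 7:1, 8:2, 11:1, 14:1, 20:1
Max frequency = 2
Mode = 6, 8

Mode = 6, 8


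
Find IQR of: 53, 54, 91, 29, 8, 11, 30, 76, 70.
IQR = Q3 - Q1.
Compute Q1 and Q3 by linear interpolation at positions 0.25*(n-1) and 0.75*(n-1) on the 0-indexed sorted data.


Sorted: 8, 11, 29, 30, 53, 54, 70, 76, 91
Q1 (25th %ile) = 29.0000
Q3 (75th %ile) = 70.0000
IQR = 70.0000 - 29.0000 = 41.0000

IQR = 41.0000


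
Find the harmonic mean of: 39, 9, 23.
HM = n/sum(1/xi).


Sum of reciprocals = 1/39 + 1/9 + 1/23 = 0.180230
HM = 3/0.180230 = 16.6454

HM = 16.6454


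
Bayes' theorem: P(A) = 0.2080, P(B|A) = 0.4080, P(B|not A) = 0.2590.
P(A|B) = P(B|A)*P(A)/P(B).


P(B) = P(B|A)*P(A) + P(B|A')*P(A')
= 0.4080*0.2080 + 0.2590*0.7920
= 0.084864 + 0.205128 = 0.289992
P(A|B) = 0.084864/0.289992 = 0.2926

P(A|B) = 0.2926


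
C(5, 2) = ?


C(5,2) = 5!/(2! × 3!)
= 120/(2 × 6)
= 10

C(5,2) = 10


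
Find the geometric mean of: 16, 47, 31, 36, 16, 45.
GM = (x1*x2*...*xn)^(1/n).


Product = 16 × 47 × 31 × 36 × 16 × 45 = 604247040
GM = 604247040^(1/6) = 29.0761

GM = 29.0761


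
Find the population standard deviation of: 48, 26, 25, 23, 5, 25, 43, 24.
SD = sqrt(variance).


Mean = 27.3750
Variance = 151.7344
SD = sqrt(151.7344) = 12.3181

SD = 12.3181


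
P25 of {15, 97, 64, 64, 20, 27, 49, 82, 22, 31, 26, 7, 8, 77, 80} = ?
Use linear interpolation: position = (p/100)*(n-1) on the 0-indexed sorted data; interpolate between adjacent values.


Sorted: 7, 8, 15, 20, 22, 26, 27, 31, 49, 64, 64, 77, 80, 82, 97
n = 15
Index = 25/100 * 14 = 3.5000
Lower = data[3] = 20, Upper = data[4] = 22
P25 = 20 + 0.5000*(2) = 21.0000

P25 = 21.0000


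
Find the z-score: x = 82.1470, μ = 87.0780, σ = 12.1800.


z = (82.1470 - 87.0780)/12.1800
= -4.9310/12.1800
= -0.4048

z = -0.4048


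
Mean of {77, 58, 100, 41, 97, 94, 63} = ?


Sum = 77 + 58 + 100 + 41 + 97 + 94 + 63 = 530
n = 7
Mean = 530/7 = 75.7143

Mean = 75.7143


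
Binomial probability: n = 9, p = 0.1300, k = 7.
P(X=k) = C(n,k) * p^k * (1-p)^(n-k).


C(9,7) = 36
p^7 = 6.274852e-07
(1-p)^2 = 0.756900
P = 36 * 6.274852e-07 * 0.756900 = 1.7098e-05

P(X=7) = 1.7098e-05


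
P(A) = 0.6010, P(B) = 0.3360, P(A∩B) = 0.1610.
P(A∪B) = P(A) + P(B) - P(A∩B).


P(A∪B) = 0.6010 + 0.3360 - 0.1610
= 0.9370 - 0.1610
= 0.7760

P(A∪B) = 0.7760


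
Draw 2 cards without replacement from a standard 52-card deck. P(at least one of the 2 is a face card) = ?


P(at least one) = 1 - P(none)
P(none) = (40/52) × (39/51) = 0.588235
P(at least one) = 1 - 0.588235 = 0.4118

P = 0.4118


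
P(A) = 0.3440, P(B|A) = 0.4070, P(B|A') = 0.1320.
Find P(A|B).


P(B) = P(B|A)*P(A) + P(B|A')*P(A')
= 0.4070*0.3440 + 0.1320*0.6560
= 0.140008 + 0.086592 = 0.226600
P(A|B) = 0.140008/0.226600 = 0.6179

P(A|B) = 0.6179


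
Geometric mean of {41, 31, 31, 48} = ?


Product = 41 × 31 × 31 × 48 = 1891248
GM = 1891248^(1/4) = 37.0840

GM = 37.0840


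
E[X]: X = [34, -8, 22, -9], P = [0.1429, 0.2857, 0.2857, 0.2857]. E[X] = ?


E[X] = 34*0.1429 - 8*0.2857 + 22*0.2857 - 9*0.2857
= 4.8586 - 2.2856 + 6.2854 - 2.5713
= 6.2871

E[X] = 6.2871


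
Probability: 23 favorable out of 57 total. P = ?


P = 23/57 = 0.4035

P = 0.4035


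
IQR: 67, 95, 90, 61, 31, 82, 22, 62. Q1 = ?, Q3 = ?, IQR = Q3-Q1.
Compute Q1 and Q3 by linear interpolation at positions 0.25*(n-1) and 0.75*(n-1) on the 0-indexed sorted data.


Sorted: 22, 31, 61, 62, 67, 82, 90, 95
Q1 (25th %ile) = 53.5000
Q3 (75th %ile) = 84.0000
IQR = 84.0000 - 53.5000 = 30.5000

IQR = 30.5000


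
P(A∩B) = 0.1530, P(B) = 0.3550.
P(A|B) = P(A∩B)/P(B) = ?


P(A|B) = 0.1530/0.3550 = 0.4310

P(A|B) = 0.4310


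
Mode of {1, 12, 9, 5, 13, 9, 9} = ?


Frequencies: 1:1, 5:1, 9:3, 12:1, 13:1
Max frequency = 3
Mode = 9

Mode = 9


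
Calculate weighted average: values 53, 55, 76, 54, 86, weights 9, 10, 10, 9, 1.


Numerator = 53*9 + 55*10 + 76*10 + 54*9 + 86*1 = 2359
Denominator = 9 + 10 + 10 + 9 + 1 = 39
WM = 2359/39 = 60.4872

WM = 60.4872


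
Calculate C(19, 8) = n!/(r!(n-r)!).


C(19,8) = 19!/(8! × 11!)
= 121645100408832000/(40320 × 39916800)
= 75582

C(19,8) = 75582


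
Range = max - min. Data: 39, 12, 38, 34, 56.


Max = 56, Min = 12
Range = 56 - 12 = 44

Range = 44


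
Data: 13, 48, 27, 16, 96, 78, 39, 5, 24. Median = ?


Sorted: 5, 13, 16, 24, 27, 39, 48, 78, 96
n = 9 (odd)
Middle value = 27

Median = 27


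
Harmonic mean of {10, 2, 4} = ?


Sum of reciprocals = 1/10 + 1/2 + 1/4 = 0.850000
HM = 3/0.850000 = 3.5294

HM = 3.5294


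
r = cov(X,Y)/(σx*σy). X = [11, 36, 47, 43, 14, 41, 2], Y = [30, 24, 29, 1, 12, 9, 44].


Mean X = 27.7143, Mean Y = 21.2857
SD X = 16.815930, SD Y = 13.666584
Cov = -129.204082
r = -129.204082/(16.815930*13.666584) = -0.5622

r = -0.5622


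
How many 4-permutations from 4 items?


P(4,4) = 4!/0!
= 24/1
= 24

P(4,4) = 24


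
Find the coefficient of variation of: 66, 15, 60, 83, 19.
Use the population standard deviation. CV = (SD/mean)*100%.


Mean = 48.6000
SD = 26.9117
CV = (26.9117/48.6000)*100 = 55.3739%

CV = 55.3739%


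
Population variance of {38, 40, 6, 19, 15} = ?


Mean = 23.6000
Squared deviations: 207.3600, 268.9600, 309.7600, 21.1600, 73.9600
Sum = 881.2000
Variance = 881.2000/5 = 176.2400

Variance = 176.2400


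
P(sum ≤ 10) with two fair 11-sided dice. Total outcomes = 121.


Total outcomes = 11×11 = 121
Favorable (sum ≤ 10): 45
P = 45/121 = 0.3719

P = 0.3719


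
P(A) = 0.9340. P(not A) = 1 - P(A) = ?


P(not A) = 1 - 0.9340 = 0.0660

P(not A) = 0.0660


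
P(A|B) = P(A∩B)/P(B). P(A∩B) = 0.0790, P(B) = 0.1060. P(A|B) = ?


P(A|B) = 0.0790/0.1060 = 0.7453

P(A|B) = 0.7453


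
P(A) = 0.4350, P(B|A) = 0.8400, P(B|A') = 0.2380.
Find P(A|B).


P(B) = P(B|A)*P(A) + P(B|A')*P(A')
= 0.8400*0.4350 + 0.2380*0.5650
= 0.365400 + 0.134470 = 0.499870
P(A|B) = 0.365400/0.499870 = 0.7310

P(A|B) = 0.7310


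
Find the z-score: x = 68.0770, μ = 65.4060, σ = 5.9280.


z = (68.0770 - 65.4060)/5.9280
= 2.6710/5.9280
= 0.4506

z = 0.4506


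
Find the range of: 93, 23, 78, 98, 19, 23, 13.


Max = 98, Min = 13
Range = 98 - 13 = 85

Range = 85


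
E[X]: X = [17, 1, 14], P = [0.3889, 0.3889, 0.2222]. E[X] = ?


E[X] = 17*0.3889 + 1*0.3889 + 14*0.2222
= 6.6113 + 0.3889 + 3.1108
= 10.1110

E[X] = 10.1110


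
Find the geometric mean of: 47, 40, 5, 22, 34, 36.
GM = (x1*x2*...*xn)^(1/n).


Product = 47 × 40 × 5 × 22 × 34 × 36 = 253123200
GM = 253123200^(1/6) = 25.1510

GM = 25.1510


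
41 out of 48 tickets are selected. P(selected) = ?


P = 41/48 = 0.8542

P = 0.8542


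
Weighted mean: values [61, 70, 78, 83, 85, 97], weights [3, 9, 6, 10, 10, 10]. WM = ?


Numerator = 61*3 + 70*9 + 78*6 + 83*10 + 85*10 + 97*10 = 3931
Denominator = 3 + 9 + 6 + 10 + 10 + 10 = 48
WM = 3931/48 = 81.8958

WM = 81.8958


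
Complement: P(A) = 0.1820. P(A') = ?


P(not A) = 1 - 0.1820 = 0.8180

P(not A) = 0.8180


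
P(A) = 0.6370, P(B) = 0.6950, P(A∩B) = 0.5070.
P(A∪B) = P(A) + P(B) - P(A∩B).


P(A∪B) = 0.6370 + 0.6950 - 0.5070
= 1.3320 - 0.5070
= 0.8250

P(A∪B) = 0.8250


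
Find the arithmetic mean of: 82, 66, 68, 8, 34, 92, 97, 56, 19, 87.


Sum = 82 + 66 + 68 + 8 + 34 + 92 + 97 + 56 + 19 + 87 = 609
n = 10
Mean = 609/10 = 60.9000

Mean = 60.9000


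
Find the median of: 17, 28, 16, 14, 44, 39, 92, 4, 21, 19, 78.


Sorted: 4, 14, 16, 17, 19, 21, 28, 39, 44, 78, 92
n = 11 (odd)
Middle value = 21

Median = 21


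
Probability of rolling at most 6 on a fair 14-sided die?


Favorable outcomes (roll ≤ 6): 6
Total outcomes = 14
P = 6/14 = 0.4286

P = 0.4286


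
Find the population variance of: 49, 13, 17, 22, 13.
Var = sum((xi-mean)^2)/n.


Mean = 22.8000
Squared deviations: 686.4400, 96.0400, 33.6400, 0.6400, 96.0400
Sum = 912.8000
Variance = 912.8000/5 = 182.5600

Variance = 182.5600


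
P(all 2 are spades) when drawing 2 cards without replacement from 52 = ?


P(all spades) = (13/52) × (12/51)
= 0.0588

P = 0.0588


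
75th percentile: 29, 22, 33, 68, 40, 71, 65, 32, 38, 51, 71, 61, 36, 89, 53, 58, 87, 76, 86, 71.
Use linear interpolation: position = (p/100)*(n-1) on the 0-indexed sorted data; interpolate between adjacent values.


Sorted: 22, 29, 32, 33, 36, 38, 40, 51, 53, 58, 61, 65, 68, 71, 71, 71, 76, 86, 87, 89
n = 20
Index = 75/100 * 19 = 14.2500
Lower = data[14] = 71, Upper = data[15] = 71
P75 = 71 + 0.2500*(0) = 71.0000

P75 = 71.0000


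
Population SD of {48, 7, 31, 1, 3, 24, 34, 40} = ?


Mean = 23.5000
Variance = 279.7500
SD = sqrt(279.7500) = 16.7257

SD = 16.7257


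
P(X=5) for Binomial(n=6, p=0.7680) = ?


C(6,5) = 6
p^5 = 0.267181
(1-p)^1 = 0.232000
P = 6 * 0.267181 * 0.232000 = 0.3719

P(X=5) = 0.3719


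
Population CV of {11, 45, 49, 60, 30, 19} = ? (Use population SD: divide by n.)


Mean = 35.6667
SD = 17.2014
CV = (17.2014/35.6667)*100 = 48.2283%

CV = 48.2283%


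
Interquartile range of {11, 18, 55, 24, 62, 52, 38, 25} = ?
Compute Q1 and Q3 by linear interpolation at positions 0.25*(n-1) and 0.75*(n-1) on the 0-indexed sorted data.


Sorted: 11, 18, 24, 25, 38, 52, 55, 62
Q1 (25th %ile) = 22.5000
Q3 (75th %ile) = 52.7500
IQR = 52.7500 - 22.5000 = 30.2500

IQR = 30.2500


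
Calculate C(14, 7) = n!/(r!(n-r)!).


C(14,7) = 14!/(7! × 7!)
= 87178291200/(5040 × 5040)
= 3432

C(14,7) = 3432


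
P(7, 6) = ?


P(7,6) = 7!/1!
= 5040/1
= 5040

P(7,6) = 5040


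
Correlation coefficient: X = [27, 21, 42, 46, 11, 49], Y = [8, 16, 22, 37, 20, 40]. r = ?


Mean X = 32.6667, Mean Y = 23.8333
SD X = 13.960261, SD Y = 11.290360
Cov = 114.444444
r = 114.444444/(13.960261*11.290360) = 0.7261

r = 0.7261


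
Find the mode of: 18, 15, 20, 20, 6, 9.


Frequencies: 6:1, 9:1, 15:1, 18:1, 20:2
Max frequency = 2
Mode = 20

Mode = 20


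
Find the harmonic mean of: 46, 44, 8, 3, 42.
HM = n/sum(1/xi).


Sum of reciprocals = 1/46 + 1/44 + 1/8 + 1/3 + 1/42 = 0.526609
HM = 5/0.526609 = 9.4947

HM = 9.4947


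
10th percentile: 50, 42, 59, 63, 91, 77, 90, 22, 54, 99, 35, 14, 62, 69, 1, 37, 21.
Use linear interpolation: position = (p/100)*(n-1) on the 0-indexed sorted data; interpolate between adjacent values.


Sorted: 1, 14, 21, 22, 35, 37, 42, 50, 54, 59, 62, 63, 69, 77, 90, 91, 99
n = 17
Index = 10/100 * 16 = 1.6000
Lower = data[1] = 14, Upper = data[2] = 21
P10 = 14 + 0.6000*(7) = 18.2000

P10 = 18.2000


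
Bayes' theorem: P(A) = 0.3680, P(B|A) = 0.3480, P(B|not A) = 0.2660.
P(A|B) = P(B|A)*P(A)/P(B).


P(B) = P(B|A)*P(A) + P(B|A')*P(A')
= 0.3480*0.3680 + 0.2660*0.6320
= 0.128064 + 0.168112 = 0.296176
P(A|B) = 0.128064/0.296176 = 0.4324

P(A|B) = 0.4324


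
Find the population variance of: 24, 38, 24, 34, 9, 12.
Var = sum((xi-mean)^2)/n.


Mean = 23.5000
Squared deviations: 0.2500, 210.2500, 0.2500, 110.2500, 210.2500, 132.2500
Sum = 663.5000
Variance = 663.5000/6 = 110.5833

Variance = 110.5833


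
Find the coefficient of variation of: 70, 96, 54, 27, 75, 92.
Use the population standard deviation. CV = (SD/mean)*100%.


Mean = 69.0000
SD = 23.3952
CV = (23.3952/69.0000)*100 = 33.9060%

CV = 33.9060%


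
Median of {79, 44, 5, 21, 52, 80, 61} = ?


Sorted: 5, 21, 44, 52, 61, 79, 80
n = 7 (odd)
Middle value = 52

Median = 52


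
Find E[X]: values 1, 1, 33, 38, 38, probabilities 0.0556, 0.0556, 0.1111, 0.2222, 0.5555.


E[X] = 1*0.0556 + 1*0.0556 + 33*0.1111 + 38*0.2222 + 38*0.5555
= 0.0556 + 0.0556 + 3.6663 + 8.4436 + 21.1090
= 33.3301

E[X] = 33.3301


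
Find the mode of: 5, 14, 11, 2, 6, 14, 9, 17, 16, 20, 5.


Frequencies: 2:1, 5:2, 6:1, 9:1, 11:1, 14:2, 16:1, 17:1, 20:1
Max frequency = 2
Mode = 5, 14

Mode = 5, 14


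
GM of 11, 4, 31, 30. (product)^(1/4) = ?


Product = 11 × 4 × 31 × 30 = 40920
GM = 40920^(1/4) = 14.2228

GM = 14.2228


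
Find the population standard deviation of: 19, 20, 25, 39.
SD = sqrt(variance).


Mean = 25.7500
Variance = 63.6875
SD = sqrt(63.6875) = 7.9804

SD = 7.9804


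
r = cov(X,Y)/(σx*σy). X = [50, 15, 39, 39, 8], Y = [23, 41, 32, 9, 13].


Mean X = 30.2000, Mean Y = 23.6000
SD X = 15.942396, SD Y = 11.825396
Cov = -19.120000
r = -19.120000/(15.942396*11.825396) = -0.1014

r = -0.1014


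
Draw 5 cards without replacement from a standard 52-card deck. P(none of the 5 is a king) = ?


P(no kings) = (48/52) × (47/51) × (46/50) × (45/49) × (44/48)
= 0.6588

P = 0.6588


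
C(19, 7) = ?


C(19,7) = 19!/(7! × 12!)
= 121645100408832000/(5040 × 479001600)
= 50388

C(19,7) = 50388


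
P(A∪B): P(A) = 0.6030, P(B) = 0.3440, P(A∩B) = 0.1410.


P(A∪B) = 0.6030 + 0.3440 - 0.1410
= 0.9470 - 0.1410
= 0.8060

P(A∪B) = 0.8060


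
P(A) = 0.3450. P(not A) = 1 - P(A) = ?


P(not A) = 1 - 0.3450 = 0.6550

P(not A) = 0.6550


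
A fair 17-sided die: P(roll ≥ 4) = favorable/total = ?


Favorable outcomes (roll ≥ 4): 14
Total outcomes = 17
P = 14/17 = 0.8235

P = 0.8235


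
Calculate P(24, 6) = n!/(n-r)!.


P(24,6) = 24!/18!
= 620448401733239439360000/6402373705728000
= 96909120

P(24,6) = 96909120


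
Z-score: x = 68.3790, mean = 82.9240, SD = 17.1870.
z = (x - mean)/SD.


z = (68.3790 - 82.9240)/17.1870
= -14.5450/17.1870
= -0.8463

z = -0.8463


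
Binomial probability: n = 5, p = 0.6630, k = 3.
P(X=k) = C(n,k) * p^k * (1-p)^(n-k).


C(5,3) = 10
p^3 = 0.291434
(1-p)^2 = 0.113569
P = 10 * 0.291434 * 0.113569 = 0.3310

P(X=3) = 0.3310


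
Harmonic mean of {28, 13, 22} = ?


Sum of reciprocals = 1/28 + 1/13 + 1/22 = 0.158092
HM = 3/0.158092 = 18.9763

HM = 18.9763


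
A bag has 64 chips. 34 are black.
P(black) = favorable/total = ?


P = 34/64 = 0.5312

P = 0.5312


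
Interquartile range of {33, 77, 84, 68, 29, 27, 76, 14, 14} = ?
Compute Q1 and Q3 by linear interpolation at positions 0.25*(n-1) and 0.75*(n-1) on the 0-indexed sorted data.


Sorted: 14, 14, 27, 29, 33, 68, 76, 77, 84
Q1 (25th %ile) = 27.0000
Q3 (75th %ile) = 76.0000
IQR = 76.0000 - 27.0000 = 49.0000

IQR = 49.0000


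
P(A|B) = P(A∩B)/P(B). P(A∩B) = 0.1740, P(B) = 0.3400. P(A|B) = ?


P(A|B) = 0.1740/0.3400 = 0.5118

P(A|B) = 0.5118


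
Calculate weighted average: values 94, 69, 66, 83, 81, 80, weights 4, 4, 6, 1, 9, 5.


Numerator = 94*4 + 69*4 + 66*6 + 83*1 + 81*9 + 80*5 = 2260
Denominator = 4 + 4 + 6 + 1 + 9 + 5 = 29
WM = 2260/29 = 77.9310

WM = 77.9310


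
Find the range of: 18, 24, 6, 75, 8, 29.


Max = 75, Min = 6
Range = 75 - 6 = 69

Range = 69


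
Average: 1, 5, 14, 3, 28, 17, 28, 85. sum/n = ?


Sum = 1 + 5 + 14 + 3 + 28 + 17 + 28 + 85 = 181
n = 8
Mean = 181/8 = 22.6250

Mean = 22.6250


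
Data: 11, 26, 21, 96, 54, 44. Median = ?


Sorted: 11, 21, 26, 44, 54, 96
n = 6 (even)
Middle values: 26 and 44
Median = (26+44)/2 = 35.0000

Median = 35.0000


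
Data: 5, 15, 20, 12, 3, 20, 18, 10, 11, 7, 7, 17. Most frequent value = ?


Frequencies: 3:1, 5:1, 7:2, 10:1, 11:1, 12:1, 15:1, 17:1, 18:1, 20:2
Max frequency = 2
Mode = 7, 20

Mode = 7, 20


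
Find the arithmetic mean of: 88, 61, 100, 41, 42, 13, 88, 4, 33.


Sum = 88 + 61 + 100 + 41 + 42 + 13 + 88 + 4 + 33 = 470
n = 9
Mean = 470/9 = 52.2222

Mean = 52.2222


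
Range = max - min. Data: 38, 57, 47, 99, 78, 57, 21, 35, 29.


Max = 99, Min = 21
Range = 99 - 21 = 78

Range = 78


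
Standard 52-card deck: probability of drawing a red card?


26 red cards in 52 cards
P = 26/52 = 0.5000

P = 0.5000


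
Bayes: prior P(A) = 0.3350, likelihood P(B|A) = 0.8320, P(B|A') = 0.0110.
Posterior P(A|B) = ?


P(B) = P(B|A)*P(A) + P(B|A')*P(A')
= 0.8320*0.3350 + 0.0110*0.6650
= 0.278720 + 0.007315 = 0.286035
P(A|B) = 0.278720/0.286035 = 0.9744

P(A|B) = 0.9744


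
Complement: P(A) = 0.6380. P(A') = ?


P(not A) = 1 - 0.6380 = 0.3620

P(not A) = 0.3620


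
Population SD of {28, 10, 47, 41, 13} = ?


Mean = 27.8000
Variance = 215.7600
SD = sqrt(215.7600) = 14.6888

SD = 14.6888


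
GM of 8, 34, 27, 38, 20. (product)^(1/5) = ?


Product = 8 × 34 × 27 × 38 × 20 = 5581440
GM = 5581440^(1/5) = 22.3537

GM = 22.3537


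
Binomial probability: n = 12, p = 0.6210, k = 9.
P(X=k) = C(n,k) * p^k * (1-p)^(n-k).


C(12,9) = 220
p^9 = 0.013735
(1-p)^3 = 0.054440
P = 220 * 0.013735 * 0.054440 = 0.1645

P(X=9) = 0.1645


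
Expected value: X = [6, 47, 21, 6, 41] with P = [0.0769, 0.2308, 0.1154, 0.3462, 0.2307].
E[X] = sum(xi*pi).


E[X] = 6*0.0769 + 47*0.2308 + 21*0.1154 + 6*0.3462 + 41*0.2307
= 0.4614 + 10.8476 + 2.4234 + 2.0772 + 9.4587
= 25.2683

E[X] = 25.2683


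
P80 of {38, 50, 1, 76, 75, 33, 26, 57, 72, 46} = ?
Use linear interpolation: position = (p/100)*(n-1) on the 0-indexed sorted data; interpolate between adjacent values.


Sorted: 1, 26, 33, 38, 46, 50, 57, 72, 75, 76
n = 10
Index = 80/100 * 9 = 7.2000
Lower = data[7] = 72, Upper = data[8] = 75
P80 = 72 + 0.2000*(3) = 72.6000

P80 = 72.6000


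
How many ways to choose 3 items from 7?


C(7,3) = 7!/(3! × 4!)
= 5040/(6 × 24)
= 35

C(7,3) = 35


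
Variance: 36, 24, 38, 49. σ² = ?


Mean = 36.7500
Squared deviations: 0.5625, 162.5625, 1.5625, 150.0625
Sum = 314.7500
Variance = 314.7500/4 = 78.6875

Variance = 78.6875


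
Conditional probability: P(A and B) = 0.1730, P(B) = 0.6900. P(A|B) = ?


P(A|B) = 0.1730/0.6900 = 0.2507

P(A|B) = 0.2507


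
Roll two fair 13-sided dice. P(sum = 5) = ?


Total outcomes = 13×13 = 169
Favorable (sum = 5): 4
P = 4/169 = 0.0237

P = 0.0237


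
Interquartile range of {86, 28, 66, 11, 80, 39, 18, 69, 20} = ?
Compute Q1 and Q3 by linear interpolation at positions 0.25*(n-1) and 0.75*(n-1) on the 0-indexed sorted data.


Sorted: 11, 18, 20, 28, 39, 66, 69, 80, 86
Q1 (25th %ile) = 20.0000
Q3 (75th %ile) = 69.0000
IQR = 69.0000 - 20.0000 = 49.0000

IQR = 49.0000


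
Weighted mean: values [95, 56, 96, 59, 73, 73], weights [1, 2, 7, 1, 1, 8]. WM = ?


Numerator = 95*1 + 56*2 + 96*7 + 59*1 + 73*1 + 73*8 = 1595
Denominator = 1 + 2 + 7 + 1 + 1 + 8 = 20
WM = 1595/20 = 79.7500

WM = 79.7500


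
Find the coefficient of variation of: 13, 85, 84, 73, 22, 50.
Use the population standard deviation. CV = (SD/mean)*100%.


Mean = 54.5000
SD = 28.6981
CV = (28.6981/54.5000)*100 = 52.6571%

CV = 52.6571%


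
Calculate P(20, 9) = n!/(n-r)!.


P(20,9) = 20!/11!
= 2432902008176640000/39916800
= 60949324800

P(20,9) = 60949324800


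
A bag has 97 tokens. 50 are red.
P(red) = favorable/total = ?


P = 50/97 = 0.5155

P = 0.5155


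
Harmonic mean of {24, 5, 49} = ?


Sum of reciprocals = 1/24 + 1/5 + 1/49 = 0.262075
HM = 3/0.262075 = 11.4471

HM = 11.4471


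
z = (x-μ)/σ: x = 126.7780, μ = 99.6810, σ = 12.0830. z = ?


z = (126.7780 - 99.6810)/12.0830
= 27.0970/12.0830
= 2.2426

z = 2.2426


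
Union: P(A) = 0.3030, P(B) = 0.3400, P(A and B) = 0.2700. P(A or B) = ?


P(A∪B) = 0.3030 + 0.3400 - 0.2700
= 0.6430 - 0.2700
= 0.3730

P(A∪B) = 0.3730


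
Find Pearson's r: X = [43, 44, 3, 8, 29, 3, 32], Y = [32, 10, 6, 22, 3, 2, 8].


Mean X = 23.1429, Mean Y = 11.8571
SD X = 16.830487, SD Y = 10.259888
Cov = 62.591837
r = 62.591837/(16.830487*10.259888) = 0.3625

r = 0.3625


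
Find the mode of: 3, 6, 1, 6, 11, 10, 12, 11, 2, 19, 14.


Frequencies: 1:1, 2:1, 3:1, 6:2, 10:1, 11:2, 12:1, 14:1, 19:1
Max frequency = 2
Mode = 6, 11

Mode = 6, 11


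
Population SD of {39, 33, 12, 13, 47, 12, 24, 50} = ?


Mean = 28.7500
Variance = 217.4375
SD = sqrt(217.4375) = 14.7458

SD = 14.7458


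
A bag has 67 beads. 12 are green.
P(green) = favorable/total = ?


P = 12/67 = 0.1791

P = 0.1791


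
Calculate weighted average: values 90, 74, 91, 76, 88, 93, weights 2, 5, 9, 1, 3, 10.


Numerator = 90*2 + 74*5 + 91*9 + 76*1 + 88*3 + 93*10 = 2639
Denominator = 2 + 5 + 9 + 1 + 3 + 10 = 30
WM = 2639/30 = 87.9667

WM = 87.9667


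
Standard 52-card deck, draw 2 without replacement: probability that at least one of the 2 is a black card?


P(at least one) = 1 - P(none)
P(none) = (26/52) × (25/51) = 0.245098
P(at least one) = 1 - 0.245098 = 0.7549

P = 0.7549


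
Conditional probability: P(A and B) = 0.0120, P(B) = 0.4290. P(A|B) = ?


P(A|B) = 0.0120/0.4290 = 0.0280

P(A|B) = 0.0280


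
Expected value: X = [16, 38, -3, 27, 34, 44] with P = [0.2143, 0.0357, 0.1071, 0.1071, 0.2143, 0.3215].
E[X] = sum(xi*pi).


E[X] = 16*0.2143 + 38*0.0357 - 3*0.1071 + 27*0.1071 + 34*0.2143 + 44*0.3215
= 3.4288 + 1.3566 - 0.3213 + 2.8917 + 7.2862 + 14.1460
= 28.7880

E[X] = 28.7880


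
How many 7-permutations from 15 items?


P(15,7) = 15!/8!
= 1307674368000/40320
= 32432400

P(15,7) = 32432400


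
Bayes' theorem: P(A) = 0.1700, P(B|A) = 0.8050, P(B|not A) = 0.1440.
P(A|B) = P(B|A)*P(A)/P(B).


P(B) = P(B|A)*P(A) + P(B|A')*P(A')
= 0.8050*0.1700 + 0.1440*0.8300
= 0.136850 + 0.119520 = 0.256370
P(A|B) = 0.136850/0.256370 = 0.5338

P(A|B) = 0.5338


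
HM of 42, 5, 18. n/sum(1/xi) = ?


Sum of reciprocals = 1/42 + 1/5 + 1/18 = 0.279365
HM = 3/0.279365 = 10.7386

HM = 10.7386


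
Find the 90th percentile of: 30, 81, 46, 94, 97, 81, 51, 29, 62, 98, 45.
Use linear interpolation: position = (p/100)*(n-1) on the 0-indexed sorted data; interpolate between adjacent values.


Sorted: 29, 30, 45, 46, 51, 62, 81, 81, 94, 97, 98
n = 11
Index = 90/100 * 10 = 9.0000
Lower = data[9] = 97, Upper = data[10] = 98
P90 = 97 + 0*(1) = 97.0000

P90 = 97.0000


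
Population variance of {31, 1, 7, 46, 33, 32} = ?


Mean = 25.0000
Squared deviations: 36.0000, 576.0000, 324.0000, 441.0000, 64.0000, 49.0000
Sum = 1490.0000
Variance = 1490.0000/6 = 248.3333

Variance = 248.3333


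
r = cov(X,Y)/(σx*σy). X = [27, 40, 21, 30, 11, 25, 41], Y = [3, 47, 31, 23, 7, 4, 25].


Mean X = 27.8571, Mean Y = 20.0000
SD X = 9.745747, SD Y = 15.109127
Cov = 86.285714
r = 86.285714/(9.745747*15.109127) = 0.5860

r = 0.5860


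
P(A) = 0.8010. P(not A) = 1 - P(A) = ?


P(not A) = 1 - 0.8010 = 0.1990

P(not A) = 0.1990


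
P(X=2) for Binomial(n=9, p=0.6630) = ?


C(9,2) = 36
p^2 = 0.439569
(1-p)^7 = 0.000494
P = 36 * 0.439569 * 0.000494 = 0.0078

P(X=2) = 0.0078


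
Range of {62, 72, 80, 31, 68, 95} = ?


Max = 95, Min = 31
Range = 95 - 31 = 64

Range = 64


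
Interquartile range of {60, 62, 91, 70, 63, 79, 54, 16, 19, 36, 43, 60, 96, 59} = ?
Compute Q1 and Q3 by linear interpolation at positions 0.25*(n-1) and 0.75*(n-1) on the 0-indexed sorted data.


Sorted: 16, 19, 36, 43, 54, 59, 60, 60, 62, 63, 70, 79, 91, 96
Q1 (25th %ile) = 45.7500
Q3 (75th %ile) = 68.2500
IQR = 68.2500 - 45.7500 = 22.5000

IQR = 22.5000


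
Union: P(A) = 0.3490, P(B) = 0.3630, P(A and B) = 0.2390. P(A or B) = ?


P(A∪B) = 0.3490 + 0.3630 - 0.2390
= 0.7120 - 0.2390
= 0.4730

P(A∪B) = 0.4730


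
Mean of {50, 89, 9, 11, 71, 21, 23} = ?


Sum = 50 + 89 + 9 + 11 + 71 + 21 + 23 = 274
n = 7
Mean = 274/7 = 39.1429

Mean = 39.1429


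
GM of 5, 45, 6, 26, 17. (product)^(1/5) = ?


Product = 5 × 45 × 6 × 26 × 17 = 596700
GM = 596700^(1/5) = 14.2939

GM = 14.2939


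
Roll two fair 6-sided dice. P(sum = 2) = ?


Total outcomes = 6×6 = 36
Favorable (sum = 2): 1
P = 1/36 = 0.0278

P = 0.0278


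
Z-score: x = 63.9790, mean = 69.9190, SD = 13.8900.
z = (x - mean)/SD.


z = (63.9790 - 69.9190)/13.8900
= -5.9400/13.8900
= -0.4276

z = -0.4276


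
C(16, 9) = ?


C(16,9) = 16!/(9! × 7!)
= 20922789888000/(362880 × 5040)
= 11440

C(16,9) = 11440


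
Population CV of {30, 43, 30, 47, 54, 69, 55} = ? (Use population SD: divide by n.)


Mean = 46.8571
SD = 13.0431
CV = (13.0431/46.8571)*100 = 27.8359%

CV = 27.8359%


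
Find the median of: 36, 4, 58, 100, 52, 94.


Sorted: 4, 36, 52, 58, 94, 100
n = 6 (even)
Middle values: 52 and 58
Median = (52+58)/2 = 55.0000

Median = 55.0000


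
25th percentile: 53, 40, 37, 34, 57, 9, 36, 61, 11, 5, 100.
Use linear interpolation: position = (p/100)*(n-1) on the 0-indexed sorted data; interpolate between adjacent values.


Sorted: 5, 9, 11, 34, 36, 37, 40, 53, 57, 61, 100
n = 11
Index = 25/100 * 10 = 2.5000
Lower = data[2] = 11, Upper = data[3] = 34
P25 = 11 + 0.5000*(23) = 22.5000

P25 = 22.5000


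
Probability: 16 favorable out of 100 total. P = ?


P = 16/100 = 0.1600

P = 0.1600


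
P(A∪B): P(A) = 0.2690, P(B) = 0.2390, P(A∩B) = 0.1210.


P(A∪B) = 0.2690 + 0.2390 - 0.1210
= 0.5080 - 0.1210
= 0.3870

P(A∪B) = 0.3870


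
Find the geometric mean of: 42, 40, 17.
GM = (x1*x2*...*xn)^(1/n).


Product = 42 × 40 × 17 = 28560
GM = 28560^(1/3) = 30.5670

GM = 30.5670


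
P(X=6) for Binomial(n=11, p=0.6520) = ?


C(11,6) = 462
p^6 = 0.076822
(1-p)^5 = 0.005104
P = 462 * 0.076822 * 0.005104 = 0.1811

P(X=6) = 0.1811


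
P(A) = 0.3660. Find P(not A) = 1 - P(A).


P(not A) = 1 - 0.3660 = 0.6340

P(not A) = 0.6340


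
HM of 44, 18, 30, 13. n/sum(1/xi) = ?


Sum of reciprocals = 1/44 + 1/18 + 1/30 + 1/13 = 0.188539
HM = 4/0.188539 = 21.2157

HM = 21.2157


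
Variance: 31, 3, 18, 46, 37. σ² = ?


Mean = 27.0000
Squared deviations: 16.0000, 576.0000, 81.0000, 361.0000, 100.0000
Sum = 1134.0000
Variance = 1134.0000/5 = 226.8000

Variance = 226.8000


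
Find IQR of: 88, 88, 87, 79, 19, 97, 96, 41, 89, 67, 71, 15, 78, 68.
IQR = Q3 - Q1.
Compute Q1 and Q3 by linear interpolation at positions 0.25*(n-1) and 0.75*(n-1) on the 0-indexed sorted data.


Sorted: 15, 19, 41, 67, 68, 71, 78, 79, 87, 88, 88, 89, 96, 97
Q1 (25th %ile) = 67.2500
Q3 (75th %ile) = 88.0000
IQR = 88.0000 - 67.2500 = 20.7500

IQR = 20.7500
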